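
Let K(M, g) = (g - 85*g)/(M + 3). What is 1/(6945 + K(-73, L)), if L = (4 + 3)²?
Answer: 5/35019 ≈ 0.00014278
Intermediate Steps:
L = 49 (L = 7² = 49)
K(M, g) = -84*g/(3 + M) (K(M, g) = (-84*g)/(3 + M) = -84*g/(3 + M))
1/(6945 + K(-73, L)) = 1/(6945 - 84*49/(3 - 73)) = 1/(6945 - 84*49/(-70)) = 1/(6945 - 84*49*(-1/70)) = 1/(6945 + 294/5) = 1/(35019/5) = 5/35019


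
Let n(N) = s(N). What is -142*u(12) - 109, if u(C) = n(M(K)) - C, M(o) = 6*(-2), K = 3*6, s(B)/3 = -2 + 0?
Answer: 2447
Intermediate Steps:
s(B) = -6 (s(B) = 3*(-2 + 0) = 3*(-2) = -6)
K = 18
M(o) = -12
n(N) = -6
u(C) = -6 - C
-142*u(12) - 109 = -142*(-6 - 1*12) - 109 = -142*(-6 - 12) - 109 = -142*(-18) - 109 = 2556 - 109 = 2447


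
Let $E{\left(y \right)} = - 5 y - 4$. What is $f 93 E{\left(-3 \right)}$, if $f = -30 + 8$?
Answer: $-22506$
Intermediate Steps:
$f = -22$
$E{\left(y \right)} = -4 - 5 y$
$f 93 E{\left(-3 \right)} = \left(-22\right) 93 \left(-4 - -15\right) = - 2046 \left(-4 + 15\right) = \left(-2046\right) 11 = -22506$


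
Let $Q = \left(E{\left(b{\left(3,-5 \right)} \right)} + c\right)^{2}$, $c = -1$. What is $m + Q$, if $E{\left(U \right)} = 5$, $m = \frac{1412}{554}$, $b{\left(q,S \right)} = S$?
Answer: $\frac{5138}{277} \approx 18.549$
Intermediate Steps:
$m = \frac{706}{277}$ ($m = 1412 \cdot \frac{1}{554} = \frac{706}{277} \approx 2.5487$)
$Q = 16$ ($Q = \left(5 - 1\right)^{2} = 4^{2} = 16$)
$m + Q = \frac{706}{277} + 16 = \frac{5138}{277}$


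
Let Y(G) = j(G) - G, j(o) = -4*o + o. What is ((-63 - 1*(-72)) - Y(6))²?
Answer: 1089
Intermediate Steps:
j(o) = -3*o
Y(G) = -4*G (Y(G) = -3*G - G = -4*G)
((-63 - 1*(-72)) - Y(6))² = ((-63 - 1*(-72)) - (-4)*6)² = ((-63 + 72) - 1*(-24))² = (9 + 24)² = 33² = 1089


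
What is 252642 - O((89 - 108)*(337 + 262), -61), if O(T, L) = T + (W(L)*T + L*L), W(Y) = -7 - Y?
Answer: 874876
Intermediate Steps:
O(T, L) = T + L² + T*(-7 - L) (O(T, L) = T + ((-7 - L)*T + L*L) = T + (T*(-7 - L) + L²) = T + (L² + T*(-7 - L)) = T + L² + T*(-7 - L))
252642 - O((89 - 108)*(337 + 262), -61) = 252642 - ((89 - 108)*(337 + 262) + (-61)² - (89 - 108)*(337 + 262)*(7 - 61)) = 252642 - (-19*599 + 3721 - 1*(-19*599)*(-54)) = 252642 - (-11381 + 3721 - 1*(-11381)*(-54)) = 252642 - (-11381 + 3721 - 614574) = 252642 - 1*(-622234) = 252642 + 622234 = 874876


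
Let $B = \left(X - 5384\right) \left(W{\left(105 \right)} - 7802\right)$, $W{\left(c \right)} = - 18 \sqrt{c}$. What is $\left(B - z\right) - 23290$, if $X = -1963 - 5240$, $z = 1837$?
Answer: $98178647 + 226566 \sqrt{105} \approx 1.005 \cdot 10^{8}$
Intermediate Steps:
$X = -7203$
$B = 98203774 + 226566 \sqrt{105}$ ($B = \left(-7203 - 5384\right) \left(- 18 \sqrt{105} - 7802\right) = - 12587 \left(-7802 - 18 \sqrt{105}\right) = 98203774 + 226566 \sqrt{105} \approx 1.0053 \cdot 10^{8}$)
$\left(B - z\right) - 23290 = \left(\left(98203774 + 226566 \sqrt{105}\right) - 1837\right) - 23290 = \left(98201937 + 226566 \sqrt{105}\right) - 23290 = 98178647 + 226566 \sqrt{105}$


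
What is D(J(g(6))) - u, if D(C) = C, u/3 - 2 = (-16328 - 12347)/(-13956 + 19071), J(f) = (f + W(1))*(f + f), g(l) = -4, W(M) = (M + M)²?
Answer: 119/11 ≈ 10.818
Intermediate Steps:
W(M) = 4*M² (W(M) = (2*M)² = 4*M²)
J(f) = 2*f*(4 + f) (J(f) = (f + 4*1²)*(f + f) = (f + 4*1)*(2*f) = (f + 4)*(2*f) = (4 + f)*(2*f) = 2*f*(4 + f))
u = -119/11 (u = 6 + 3*((-16328 - 12347)/(-13956 + 19071)) = 6 + 3*(-28675/5115) = 6 + 3*(-28675*1/5115) = 6 + 3*(-185/33) = 6 - 185/11 = -119/11 ≈ -10.818)
D(J(g(6))) - u = 2*(-4)*(4 - 4) - 1*(-119/11) = 2*(-4)*0 + 119/11 = 0 + 119/11 = 119/11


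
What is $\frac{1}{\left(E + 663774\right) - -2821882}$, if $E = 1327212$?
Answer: $\frac{1}{4812868} \approx 2.0778 \cdot 10^{-7}$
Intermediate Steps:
$\frac{1}{\left(E + 663774\right) - -2821882} = \frac{1}{\left(1327212 + 663774\right) - -2821882} = \frac{1}{1990986 + 2821882} = \frac{1}{4812868}$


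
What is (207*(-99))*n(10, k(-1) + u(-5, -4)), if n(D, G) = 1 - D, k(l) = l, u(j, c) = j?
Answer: 184437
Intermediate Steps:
(207*(-99))*n(10, k(-1) + u(-5, -4)) = (207*(-99))*(1 - 1*10) = -20493*(1 - 10) = -20493*(-9) = 184437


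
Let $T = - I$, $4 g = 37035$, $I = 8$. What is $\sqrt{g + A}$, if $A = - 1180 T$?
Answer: $\frac{\sqrt{74795}}{2} \approx 136.74$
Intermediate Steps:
$g = \frac{37035}{4}$ ($g = \frac{1}{4} \cdot 37035 = \frac{37035}{4} \approx 9258.8$)
$T = -8$ ($T = \left(-1\right) 8 = -8$)
$A = 9440$ ($A = \left(-1180\right) \left(-8\right) = 9440$)
$\sqrt{g + A} = \sqrt{\frac{37035}{4} + 9440} = \sqrt{\frac{74795}{4}} = \frac{\sqrt{74795}}{2}$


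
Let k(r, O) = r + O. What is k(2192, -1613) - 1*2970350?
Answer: -2969771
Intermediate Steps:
k(r, O) = O + r
k(2192, -1613) - 1*2970350 = (-1613 + 2192) - 1*2970350 = 579 - 2970350 = -2969771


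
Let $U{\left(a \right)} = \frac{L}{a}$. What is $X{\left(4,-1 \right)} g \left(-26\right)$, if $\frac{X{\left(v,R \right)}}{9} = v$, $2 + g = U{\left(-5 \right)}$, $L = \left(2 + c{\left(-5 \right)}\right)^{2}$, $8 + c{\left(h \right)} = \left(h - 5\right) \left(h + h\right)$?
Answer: $\frac{8279856}{5} \approx 1.656 \cdot 10^{6}$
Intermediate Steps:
$c{\left(h \right)} = -8 + 2 h \left(-5 + h\right)$ ($c{\left(h \right)} = -8 + \left(h - 5\right) \left(h + h\right) = -8 + \left(-5 + h\right) 2 h = -8 + 2 h \left(-5 + h\right)$)
$L = 8836$ ($L = \left(2 - \left(-42 - 50\right)\right)^{2} = \left(2 + \left(-8 + 50 + 2 \cdot 25\right)\right)^{2} = \left(2 + \left(-8 + 50 + 50\right)\right)^{2} = \left(2 + 92\right)^{2} = 94^{2} = 8836$)
$U{\left(a \right)} = \frac{8836}{a}$
$g = - \frac{8846}{5}$ ($g = -2 + \frac{8836}{-5} = -2 + 8836 \left(- \frac{1}{5}\right) = -2 - \frac{8836}{5} = - \frac{8846}{5} \approx -1769.2$)
$X{\left(v,R \right)} = 9 v$
$X{\left(4,-1 \right)} g \left(-26\right) = 9 \cdot 4 \left(- \frac{8846}{5}\right) \left(-26\right) = 36 \left(- \frac{8846}{5}\right) \left(-26\right) = \left(- \frac{318456}{5}\right) \left(-26\right) = \frac{8279856}{5}$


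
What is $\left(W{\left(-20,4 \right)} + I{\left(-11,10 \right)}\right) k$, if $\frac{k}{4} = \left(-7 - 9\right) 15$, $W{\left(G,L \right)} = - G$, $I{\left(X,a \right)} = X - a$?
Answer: $960$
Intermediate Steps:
$k = -960$ ($k = 4 \left(-7 - 9\right) 15 = 4 \left(\left(-16\right) 15\right) = 4 \left(-240\right) = -960$)
$\left(W{\left(-20,4 \right)} + I{\left(-11,10 \right)}\right) k = \left(\left(-1\right) \left(-20\right) - 21\right) \left(-960\right) = \left(20 - 21\right) \left(-960\right) = \left(-1\right) \left(-960\right) = 960$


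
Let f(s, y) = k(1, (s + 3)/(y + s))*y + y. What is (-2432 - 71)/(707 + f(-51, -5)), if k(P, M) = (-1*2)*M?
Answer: -17521/4974 ≈ -3.5225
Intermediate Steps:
k(P, M) = -2*M
f(s, y) = y - 2*y*(3 + s)/(s + y) (f(s, y) = (-2*(s + 3)/(y + s))*y + y = (-2*(3 + s)/(s + y))*y + y = -2*y*(3 + s)/(s + y) + y = y - 2*y*(3 + s)/(s + y))
(-2432 - 71)/(707 + f(-51, -5)) = (-2432 - 71)/(707 - 5*(-6 - 5 - 1*(-51))/(-51 - 5)) = -2503/(707 - 5*(-6 - 5 + 51)/(-56)) = -2503/(707 - 5*(-1/56)*40) = -2503/(707 + 25/7) = -2503/4974/7 = -2503*7/4974 = -17521/4974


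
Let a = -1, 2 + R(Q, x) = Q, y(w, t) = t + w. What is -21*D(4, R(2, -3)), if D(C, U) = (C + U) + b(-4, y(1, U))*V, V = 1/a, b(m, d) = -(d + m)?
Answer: -21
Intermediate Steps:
R(Q, x) = -2 + Q
b(m, d) = -d - m
V = -1 (V = 1/(-1) = -1)
D(C, U) = -3 + C + 2*U (D(C, U) = (C + U) + (-(U + 1) - 1*(-4))*(-1) = (C + U) + (-(1 + U) + 4)*(-1) = (C + U) + ((-1 - U) + 4)*(-1) = (C + U) + (3 - U)*(-1) = (C + U) + (-3 + U) = -3 + C + 2*U)
-21*D(4, R(2, -3)) = -21*(-3 + 4 + 2*(-2 + 2)) = -21*(-3 + 4 + 2*0) = -21*(-3 + 4 + 0) = -21*1 = -21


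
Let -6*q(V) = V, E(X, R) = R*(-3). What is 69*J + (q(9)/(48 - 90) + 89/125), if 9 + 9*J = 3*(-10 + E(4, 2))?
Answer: -1526883/3500 ≈ -436.25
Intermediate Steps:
E(X, R) = -3*R
q(V) = -V/6
J = -19/3 (J = -1 + (3*(-10 - 3*2))/9 = -1 + (3*(-10 - 6))/9 = -1 + (3*(-16))/9 = -1 + (⅑)*(-48) = -1 - 16/3 = -19/3 ≈ -6.3333)
69*J + (q(9)/(48 - 90) + 89/125) = 69*(-19/3) + ((-⅙*9)/(48 - 90) + 89/125) = -437 + (-3/2/(-42) + 89*(1/125)) = -437 + (-3/2*(-1/42) + 89/125) = -437 + (1/28 + 89/125) = -437 + 2617/3500 = -1526883/3500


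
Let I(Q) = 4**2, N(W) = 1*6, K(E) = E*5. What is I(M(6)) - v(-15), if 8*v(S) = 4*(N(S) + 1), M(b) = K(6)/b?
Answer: 25/2 ≈ 12.500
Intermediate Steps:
K(E) = 5*E
M(b) = 30/b (M(b) = (5*6)/b = 30/b)
N(W) = 6
I(Q) = 16
v(S) = 7/2 (v(S) = (4*(6 + 1))/8 = (4*7)/8 = (1/8)*28 = 7/2)
I(M(6)) - v(-15) = 16 - 1*7/2 = 16 - 7/2 = 25/2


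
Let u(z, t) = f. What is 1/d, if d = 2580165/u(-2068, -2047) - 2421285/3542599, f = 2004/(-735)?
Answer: -2366456132/2239421654882955 ≈ -1.0567e-6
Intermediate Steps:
f = -668/245 (f = 2004*(-1/735) = -668/245 ≈ -2.7265)
u(z, t) = -668/245
d = -2239421654882955/2366456132 (d = 2580165/(-668/245) - 2421285/3542599 = 2580165*(-245/668) - 2421285*1/3542599 = -632140425/668 - 2421285/3542599 = -2239421654882955/2366456132 ≈ -9.4632e+5)
1/d = 1/(-2239421654882955/2366456132) = -2366456132/2239421654882955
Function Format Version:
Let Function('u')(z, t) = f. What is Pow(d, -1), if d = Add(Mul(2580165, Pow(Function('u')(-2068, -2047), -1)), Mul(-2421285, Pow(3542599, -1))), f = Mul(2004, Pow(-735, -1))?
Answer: Rational(-2366456132, 2239421654882955) ≈ -1.0567e-6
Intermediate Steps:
f = Rational(-668, 245) (f = Mul(2004, Rational(-1, 735)) = Rational(-668, 245) ≈ -2.7265)
Function('u')(z, t) = Rational(-668, 245)
d = Rational(-2239421654882955, 2366456132) (d = Add(Mul(2580165, Pow(Rational(-668, 245), -1)), Mul(-2421285, Pow(3542599, -1))) = Add(Mul(2580165, Rational(-245, 668)), Mul(-2421285, Rational(1, 3542599))) = Add(Rational(-632140425, 668), Rational(-2421285, 3542599)) = Rational(-2239421654882955, 2366456132) ≈ -9.4632e+5)
Pow(d, -1) = Pow(Rational(-2239421654882955, 2366456132), -1) = Rational(-2366456132, 2239421654882955)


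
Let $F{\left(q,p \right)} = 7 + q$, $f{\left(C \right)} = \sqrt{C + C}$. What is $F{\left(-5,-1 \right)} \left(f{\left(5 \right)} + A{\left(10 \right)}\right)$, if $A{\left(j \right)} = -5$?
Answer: $-10 + 2 \sqrt{10} \approx -3.6754$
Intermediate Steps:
$f{\left(C \right)} = \sqrt{2} \sqrt{C}$ ($f{\left(C \right)} = \sqrt{2 C} = \sqrt{2} \sqrt{C}$)
$F{\left(-5,-1 \right)} \left(f{\left(5 \right)} + A{\left(10 \right)}\right) = \left(7 - 5\right) \left(\sqrt{2} \sqrt{5} - 5\right) = 2 \left(\sqrt{10} - 5\right) = 2 \left(-5 + \sqrt{10}\right) = -10 + 2 \sqrt{10}$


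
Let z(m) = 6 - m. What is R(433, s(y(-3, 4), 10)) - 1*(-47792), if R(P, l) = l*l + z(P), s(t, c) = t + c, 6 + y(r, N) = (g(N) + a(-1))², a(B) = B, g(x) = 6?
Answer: 48206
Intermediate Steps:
y(r, N) = 19 (y(r, N) = -6 + (6 - 1)² = -6 + 5² = -6 + 25 = 19)
s(t, c) = c + t
R(P, l) = 6 + l² - P (R(P, l) = l*l + (6 - P) = l² + (6 - P) = 6 + l² - P)
R(433, s(y(-3, 4), 10)) - 1*(-47792) = (6 + (10 + 19)² - 1*433) - 1*(-47792) = (6 + 29² - 433) + 47792 = (6 + 841 - 433) + 47792 = 414 + 47792 = 48206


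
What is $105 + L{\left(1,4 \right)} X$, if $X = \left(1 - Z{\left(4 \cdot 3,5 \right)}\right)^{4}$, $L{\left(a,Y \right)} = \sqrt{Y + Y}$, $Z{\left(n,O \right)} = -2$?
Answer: $105 + 162 \sqrt{2} \approx 334.1$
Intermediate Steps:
$L{\left(a,Y \right)} = \sqrt{2} \sqrt{Y}$ ($L{\left(a,Y \right)} = \sqrt{2 Y} = \sqrt{2} \sqrt{Y}$)
$X = 81$ ($X = \left(1 - -2\right)^{4} = \left(1 + 2\right)^{4} = 3^{4} = 81$)
$105 + L{\left(1,4 \right)} X = 105 + \sqrt{2} \sqrt{4} \cdot 81 = 105 + \sqrt{2} \cdot 2 \cdot 81 = 105 + 2 \sqrt{2} \cdot 81 = 105 + 162 \sqrt{2}$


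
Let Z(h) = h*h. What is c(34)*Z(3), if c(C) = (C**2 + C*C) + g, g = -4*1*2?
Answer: 20736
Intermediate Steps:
g = -8 (g = -4*2 = -8)
Z(h) = h**2
c(C) = -8 + 2*C**2 (c(C) = (C**2 + C*C) - 8 = (C**2 + C**2) - 8 = 2*C**2 - 8 = -8 + 2*C**2)
c(34)*Z(3) = (-8 + 2*34**2)*3**2 = (-8 + 2*1156)*9 = (-8 + 2312)*9 = 2304*9 = 20736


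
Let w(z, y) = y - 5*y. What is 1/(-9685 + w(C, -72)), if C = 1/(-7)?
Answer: -1/9397 ≈ -0.00010642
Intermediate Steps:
C = -⅐ ≈ -0.14286
w(z, y) = -4*y
1/(-9685 + w(C, -72)) = 1/(-9685 - 4*(-72)) = 1/(-9685 + 288) = 1/(-9397) = -1/9397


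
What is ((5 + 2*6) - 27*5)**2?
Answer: 13924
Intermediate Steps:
((5 + 2*6) - 27*5)**2 = ((5 + 12) - 135)**2 = (17 - 135)**2 = (-118)**2 = 13924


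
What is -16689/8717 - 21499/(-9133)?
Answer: 34986146/79612361 ≈ 0.43946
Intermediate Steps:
-16689/8717 - 21499/(-9133) = -16689*1/8717 - 21499*(-1/9133) = -16689/8717 + 21499/9133 = 34986146/79612361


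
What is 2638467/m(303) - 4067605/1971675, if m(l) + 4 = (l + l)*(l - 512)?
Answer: -1143478827263/49945682430 ≈ -22.894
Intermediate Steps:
m(l) = -4 + 2*l*(-512 + l) (m(l) = -4 + (l + l)*(l - 512) = -4 + (2*l)*(-512 + l) = -4 + 2*l*(-512 + l))
2638467/m(303) - 4067605/1971675 = 2638467/(-4 - 1024*303 + 2*303²) - 4067605/1971675 = 2638467/(-4 - 310272 + 2*91809) - 4067605*1/1971675 = 2638467/(-4 - 310272 + 183618) - 813521/394335 = 2638467/(-126658) - 813521/394335 = 2638467*(-1/126658) - 813521/394335 = -2638467/126658 - 813521/394335 = -1143478827263/49945682430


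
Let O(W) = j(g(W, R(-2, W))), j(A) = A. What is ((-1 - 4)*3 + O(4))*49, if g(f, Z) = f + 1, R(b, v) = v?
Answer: -490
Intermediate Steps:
g(f, Z) = 1 + f
O(W) = 1 + W
((-1 - 4)*3 + O(4))*49 = ((-1 - 4)*3 + (1 + 4))*49 = (-5*3 + 5)*49 = (-15 + 5)*49 = -10*49 = -490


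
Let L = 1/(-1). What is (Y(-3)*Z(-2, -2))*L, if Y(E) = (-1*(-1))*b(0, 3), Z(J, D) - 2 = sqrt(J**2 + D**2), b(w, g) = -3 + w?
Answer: 6 + 6*sqrt(2) ≈ 14.485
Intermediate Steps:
Z(J, D) = 2 + sqrt(D**2 + J**2) (Z(J, D) = 2 + sqrt(J**2 + D**2) = 2 + sqrt(D**2 + J**2))
Y(E) = -3 (Y(E) = (-1*(-1))*(-3 + 0) = 1*(-3) = -3)
L = -1
(Y(-3)*Z(-2, -2))*L = -3*(2 + sqrt((-2)**2 + (-2)**2))*(-1) = -3*(2 + sqrt(4 + 4))*(-1) = -3*(2 + sqrt(8))*(-1) = -3*(2 + 2*sqrt(2))*(-1) = (-6 - 6*sqrt(2))*(-1) = 6 + 6*sqrt(2)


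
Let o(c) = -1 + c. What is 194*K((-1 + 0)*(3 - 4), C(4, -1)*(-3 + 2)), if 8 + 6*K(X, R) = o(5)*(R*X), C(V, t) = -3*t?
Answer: -1940/3 ≈ -646.67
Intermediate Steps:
K(X, R) = -4/3 + 2*R*X/3 (K(X, R) = -4/3 + ((-1 + 5)*(R*X))/6 = -4/3 + (4*(R*X))/6 = -4/3 + (4*R*X)/6 = -4/3 + 2*R*X/3)
194*K((-1 + 0)*(3 - 4), C(4, -1)*(-3 + 2)) = 194*(-4/3 + 2*((-3*(-1))*(-3 + 2))*((-1 + 0)*(3 - 4))/3) = 194*(-4/3 + 2*(3*(-1))*(-1*(-1))/3) = 194*(-4/3 + (⅔)*(-3)*1) = 194*(-4/3 - 2) = 194*(-10/3) = -1940/3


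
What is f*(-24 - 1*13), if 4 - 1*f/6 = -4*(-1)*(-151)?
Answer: -134976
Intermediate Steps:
f = 3648 (f = 24 - 6*(-4*(-1))*(-151) = 24 - 24*(-151) = 24 - 6*(-604) = 24 + 3624 = 3648)
f*(-24 - 1*13) = 3648*(-24 - 1*13) = 3648*(-24 - 13) = 3648*(-37) = -134976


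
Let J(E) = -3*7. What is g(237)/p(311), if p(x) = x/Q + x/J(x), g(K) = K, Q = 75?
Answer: -13825/622 ≈ -22.227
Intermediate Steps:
J(E) = -21
p(x) = -6*x/175 (p(x) = x/75 + x/(-21) = x*(1/75) + x*(-1/21) = x/75 - x/21 = -6*x/175)
g(237)/p(311) = 237/((-6/175*311)) = 237/(-1866/175) = 237*(-175/1866) = -13825/622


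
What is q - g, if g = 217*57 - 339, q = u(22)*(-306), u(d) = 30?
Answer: -21210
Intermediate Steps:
q = -9180 (q = 30*(-306) = -9180)
g = 12030 (g = 12369 - 339 = 12030)
q - g = -9180 - 1*12030 = -9180 - 12030 = -21210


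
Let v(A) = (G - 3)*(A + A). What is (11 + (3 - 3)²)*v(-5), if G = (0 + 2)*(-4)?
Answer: 1210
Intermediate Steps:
G = -8 (G = 2*(-4) = -8)
v(A) = -22*A (v(A) = (-8 - 3)*(A + A) = -22*A)
(11 + (3 - 3)²)*v(-5) = (11 + (3 - 3)²)*(-22*(-5)) = (11 + 0²)*110 = (11 + 0)*110 = 11*110 = 1210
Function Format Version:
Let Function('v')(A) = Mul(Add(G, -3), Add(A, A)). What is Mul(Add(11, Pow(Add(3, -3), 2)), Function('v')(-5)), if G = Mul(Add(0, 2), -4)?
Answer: 1210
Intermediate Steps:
G = -8 (G = Mul(2, -4) = -8)
Function('v')(A) = Mul(-22, A) (Function('v')(A) = Mul(Add(-8, -3), Add(A, A)) = Mul(-11, Mul(2, A)) = Mul(-22, A))
Mul(Add(11, Pow(Add(3, -3), 2)), Function('v')(-5)) = Mul(Add(11, Pow(Add(3, -3), 2)), Mul(-22, -5)) = Mul(Add(11, Pow(0, 2)), 110) = Mul(Add(11, 0), 110) = Mul(11, 110) = 1210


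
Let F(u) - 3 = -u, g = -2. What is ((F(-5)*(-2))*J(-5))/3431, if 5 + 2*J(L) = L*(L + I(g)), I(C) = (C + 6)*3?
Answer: 320/3431 ≈ 0.093267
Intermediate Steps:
F(u) = 3 - u
I(C) = 18 + 3*C (I(C) = (6 + C)*3 = 18 + 3*C)
J(L) = -5/2 + L*(12 + L)/2 (J(L) = -5/2 + (L*(L + (18 + 3*(-2))))/2 = -5/2 + (L*(L + (18 - 6)))/2 = -5/2 + (L*(L + 12))/2 = -5/2 + (L*(12 + L))/2 = -5/2 + L*(12 + L)/2)
((F(-5)*(-2))*J(-5))/3431 = (((3 - 1*(-5))*(-2))*(-5/2 + (½)*(-5)² + 6*(-5)))/3431 = (((3 + 5)*(-2))*(-5/2 + (½)*25 - 30))*(1/3431) = ((8*(-2))*(-5/2 + 25/2 - 30))*(1/3431) = -16*(-20)*(1/3431) = 320*(1/3431) = 320/3431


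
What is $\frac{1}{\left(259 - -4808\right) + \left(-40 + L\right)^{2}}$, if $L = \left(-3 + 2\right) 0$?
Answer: $\frac{1}{6667} \approx 0.00014999$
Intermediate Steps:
$L = 0$ ($L = \left(-1\right) 0 = 0$)
$\frac{1}{\left(259 - -4808\right) + \left(-40 + L\right)^{2}} = \frac{1}{\left(259 - -4808\right) + \left(-40 + 0\right)^{2}} = \frac{1}{\left(259 + 4808\right) + \left(-40\right)^{2}} = \frac{1}{5067 + 1600} = \frac{1}{6667}$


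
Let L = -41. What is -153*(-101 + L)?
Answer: 21726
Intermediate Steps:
-153*(-101 + L) = -153*(-101 - 41) = -153*(-142) = 21726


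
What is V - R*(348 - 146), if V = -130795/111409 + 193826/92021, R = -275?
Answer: 569506357643089/10251967589 ≈ 55551.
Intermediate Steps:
V = 9558074139/10251967589 (V = -130795*1/111409 + 193826*(1/92021) = -130795/111409 + 193826/92021 = 9558074139/10251967589 ≈ 0.93232)
V - R*(348 - 146) = 9558074139/10251967589 - (-275)*(348 - 146) = 9558074139/10251967589 - (-275)*202 = 9558074139/10251967589 - 1*(-55550) = 9558074139/10251967589 + 55550 = 569506357643089/10251967589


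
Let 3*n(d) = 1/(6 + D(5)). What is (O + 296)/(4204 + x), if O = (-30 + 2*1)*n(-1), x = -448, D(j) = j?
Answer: 2435/30987 ≈ 0.078581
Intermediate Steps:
n(d) = 1/33 (n(d) = 1/(3*(6 + 5)) = (⅓)/11 = (⅓)*(1/11) = 1/33)
O = -28/33 (O = (-30 + 2*1)*(1/33) = (-30 + 2)*(1/33) = -28*1/33 = -28/33 ≈ -0.84848)
(O + 296)/(4204 + x) = (-28/33 + 296)/(4204 - 448) = (9740/33)/3756 = (9740/33)*(1/3756) = 2435/30987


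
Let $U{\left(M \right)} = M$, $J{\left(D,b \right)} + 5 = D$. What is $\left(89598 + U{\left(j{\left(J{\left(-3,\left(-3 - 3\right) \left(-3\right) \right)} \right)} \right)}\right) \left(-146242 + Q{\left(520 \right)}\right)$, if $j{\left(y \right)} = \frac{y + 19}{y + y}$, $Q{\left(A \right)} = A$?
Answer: $- \frac{104450396577}{8} \approx -1.3056 \cdot 10^{10}$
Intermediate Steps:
$J{\left(D,b \right)} = -5 + D$
$j{\left(y \right)} = \frac{19 + y}{2 y}$
$\left(89598 + U{\left(j{\left(J{\left(-3,\left(-3 - 3\right) \left(-3\right) \right)} \right)} \right)}\right) \left(-146242 + Q{\left(520 \right)}\right) = \left(89598 + \frac{19 - 8}{2 \left(-5 - 3\right)}\right) \left(-146242 + 520\right) = \left(89598 + \frac{19 - 8}{2 \left(-8\right)}\right) \left(-145722\right) = \left(89598 + \frac{1}{2} \left(- \frac{1}{8}\right) 11\right) \left(-145722\right) = \left(89598 - \frac{11}{16}\right) \left(-145722\right) = \frac{1433557}{16} \left(-145722\right) = - \frac{104450396577}{8}$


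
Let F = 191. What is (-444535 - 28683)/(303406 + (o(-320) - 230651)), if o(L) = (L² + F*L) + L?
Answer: -473218/113715 ≈ -4.1614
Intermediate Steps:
o(L) = L² + 192*L (o(L) = (L² + 191*L) + L = L² + 192*L)
(-444535 - 28683)/(303406 + (o(-320) - 230651)) = (-444535 - 28683)/(303406 + (-320*(192 - 320) - 230651)) = -473218/(303406 + (-320*(-128) - 230651)) = -473218/(303406 + (40960 - 230651)) = -473218/(303406 - 189691) = -473218/113715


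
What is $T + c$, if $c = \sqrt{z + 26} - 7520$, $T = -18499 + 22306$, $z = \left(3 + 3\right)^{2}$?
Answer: $-3713 + \sqrt{62} \approx -3705.1$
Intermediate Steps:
$z = 36$ ($z = 6^{2} = 36$)
$T = 3807$
$c = -7520 + \sqrt{62}$ ($c = \sqrt{36 + 26} - 7520 = \sqrt{62} - 7520 = -7520 + \sqrt{62} \approx -7512.1$)
$T + c = 3807 - \left(7520 - \sqrt{62}\right) = -3713 + \sqrt{62}$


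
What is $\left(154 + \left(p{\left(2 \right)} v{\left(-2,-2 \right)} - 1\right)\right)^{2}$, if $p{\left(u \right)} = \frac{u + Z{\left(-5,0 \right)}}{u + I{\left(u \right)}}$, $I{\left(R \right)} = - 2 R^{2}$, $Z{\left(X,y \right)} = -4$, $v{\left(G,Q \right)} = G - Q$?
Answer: $23409$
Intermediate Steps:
$p{\left(u \right)} = \frac{-4 + u}{u - 2 u^{2}}$ ($p{\left(u \right)} = \frac{u - 4}{u - 2 u^{2}} = \frac{-4 + u}{u - 2 u^{2}}$)
$\left(154 + \left(p{\left(2 \right)} v{\left(-2,-2 \right)} - 1\right)\right)^{2} = \left(154 - \left(1 - \frac{4 - 2}{2 \left(-1 + 2 \cdot 2\right)} \left(-2 - -2\right)\right)\right)^{2} = \left(154 - \left(1 - \frac{4 - 2}{2 \left(-1 + 4\right)} \left(-2 + 2\right)\right)\right)^{2} = \left(154 - \left(1 - \frac{1}{2} \cdot \frac{1}{3} \cdot 2 \cdot 0\right)\right)^{2} = \left(154 + \left(\frac{1}{3} \cdot 0 - 1\right)\right)^{2} = \left(154 + \left(0 - 1\right)\right)^{2} = \left(154 - 1\right)^{2} = 153^{2} = 23409$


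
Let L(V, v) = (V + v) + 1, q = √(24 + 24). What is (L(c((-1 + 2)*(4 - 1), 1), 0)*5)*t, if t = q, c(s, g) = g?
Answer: 40*√3 ≈ 69.282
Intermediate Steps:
q = 4*√3 (q = √48 = 4*√3 ≈ 6.9282)
L(V, v) = 1 + V + v
t = 4*√3 ≈ 6.9282
(L(c((-1 + 2)*(4 - 1), 1), 0)*5)*t = ((1 + 1 + 0)*5)*(4*√3) = (2*5)*(4*√3) = 10*(4*√3) = 40*√3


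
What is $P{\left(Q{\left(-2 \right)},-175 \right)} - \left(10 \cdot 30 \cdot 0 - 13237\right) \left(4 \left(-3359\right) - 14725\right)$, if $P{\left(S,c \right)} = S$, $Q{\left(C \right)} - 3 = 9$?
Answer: $-372767145$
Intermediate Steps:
$Q{\left(C \right)} = 12$ ($Q{\left(C \right)} = 3 + 9 = 12$)
$P{\left(Q{\left(-2 \right)},-175 \right)} - \left(10 \cdot 30 \cdot 0 - 13237\right) \left(4 \left(-3359\right) - 14725\right) = 12 - \left(10 \cdot 30 \cdot 0 - 13237\right) \left(4 \left(-3359\right) - 14725\right) = 12 - \left(300 \cdot 0 - 13237\right) \left(-13436 - 14725\right) = 12 - \left(0 - 13237\right) \left(-28161\right) = 12 - \left(-13237\right) \left(-28161\right) = 12 - 372767157 = -372767145$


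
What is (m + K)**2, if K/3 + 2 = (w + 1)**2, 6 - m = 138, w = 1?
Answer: 15876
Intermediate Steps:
m = -132 (m = 6 - 1*138 = 6 - 138 = -132)
K = 6 (K = -6 + 3*(1 + 1)**2 = -6 + 3*2**2 = -6 + 3*4 = -6 + 12 = 6)
(m + K)**2 = (-132 + 6)**2 = (-126)**2 = 15876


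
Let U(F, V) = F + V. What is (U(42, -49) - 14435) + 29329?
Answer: 14887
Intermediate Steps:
(U(42, -49) - 14435) + 29329 = ((42 - 49) - 14435) + 29329 = (-7 - 14435) + 29329 = -14442 + 29329 = 14887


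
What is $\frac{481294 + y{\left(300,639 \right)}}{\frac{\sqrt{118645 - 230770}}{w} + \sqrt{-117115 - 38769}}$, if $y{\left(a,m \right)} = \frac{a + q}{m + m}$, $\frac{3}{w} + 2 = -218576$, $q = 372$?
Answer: $- \frac{51257867 i}{- 38797595 \sqrt{4485} + 213 \sqrt{38971}} \approx 0.019728 i$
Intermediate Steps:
$w = - \frac{3}{218578}$ ($w = \frac{3}{-2 - 218576} = \frac{3}{-218578} = 3 \left(- \frac{1}{218578}\right) = - \frac{3}{218578} \approx -1.3725 \cdot 10^{-5}$)
$y{\left(a,m \right)} = \frac{372 + a}{2 m}$ ($y{\left(a,m \right)} = \frac{a + 372}{m + m} = \frac{372 + a}{2 m}$)
$\frac{481294 + y{\left(300,639 \right)}}{\frac{\sqrt{118645 - 230770}}{w} + \sqrt{-117115 - 38769}} = \frac{481294 + \frac{372 + 300}{2 \cdot 639}}{\frac{\sqrt{118645 - 230770}}{- \frac{3}{218578}} + \sqrt{-117115 - 38769}} = \frac{481294 + \frac{1}{2} \cdot \frac{1}{639} \cdot 672}{\sqrt{-112125} \left(- \frac{218578}{3}\right) + \sqrt{-155884}} = \frac{481294 + \frac{112}{213}}{5 i \sqrt{4485} \left(- \frac{218578}{3}\right) + 2 i \sqrt{38971}} = \frac{102515734}{213 \left(- \frac{1092890 i \sqrt{4485}}{3} + 2 i \sqrt{38971}\right)} = \frac{102515734}{213 \left(2 i \sqrt{38971} - \frac{1092890 i \sqrt{4485}}{3}\right)}$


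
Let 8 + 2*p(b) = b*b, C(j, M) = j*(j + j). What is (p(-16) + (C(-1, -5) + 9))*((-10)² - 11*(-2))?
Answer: 16470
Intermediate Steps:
C(j, M) = 2*j² (C(j, M) = j*(2*j) = 2*j²)
p(b) = -4 + b²/2 (p(b) = -4 + (b*b)/2 = -4 + b²/2)
(p(-16) + (C(-1, -5) + 9))*((-10)² - 11*(-2)) = ((-4 + (½)*(-16)²) + (2*(-1)² + 9))*((-10)² - 11*(-2)) = ((-4 + (½)*256) + (2*1 + 9))*(100 + 22) = ((-4 + 128) + (2 + 9))*122 = (124 + 11)*122 = 135*122 = 16470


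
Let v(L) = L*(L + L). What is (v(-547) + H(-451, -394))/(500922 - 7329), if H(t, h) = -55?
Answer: 598363/493593 ≈ 1.2123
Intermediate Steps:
v(L) = 2*L² (v(L) = L*(2*L) = 2*L²)
(v(-547) + H(-451, -394))/(500922 - 7329) = (2*(-547)² - 55)/(500922 - 7329) = (2*299209 - 55)/493593 = (598418 - 55)*(1/493593) = 598363*(1/493593) = 598363/493593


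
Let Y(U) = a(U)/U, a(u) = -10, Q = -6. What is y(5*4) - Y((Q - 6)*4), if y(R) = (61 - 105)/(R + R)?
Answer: -157/120 ≈ -1.3083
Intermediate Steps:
y(R) = -22/R (y(R) = -44*1/(2*R) = -22/R)
Y(U) = -10/U
y(5*4) - Y((Q - 6)*4) = -22/(5*4) - (-10)/((-6 - 6)*4) = -22/20 - (-10)/((-12*4)) = -22*1/20 - (-10)/(-48) = -11/10 - (-10)*(-1)/48 = -11/10 - 1*5/24 = -11/10 - 5/24 = -157/120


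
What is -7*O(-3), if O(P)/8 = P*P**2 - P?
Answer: 1344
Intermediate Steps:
O(P) = -8*P + 8*P**3 (O(P) = 8*(P*P**2 - P) = 8*(P**3 - P) = -8*P + 8*P**3)
-7*O(-3) = -56*(-3)*(-1 + (-3)**2) = -56*(-3)*(-1 + 9) = -56*(-3)*8 = -7*(-192) = 1344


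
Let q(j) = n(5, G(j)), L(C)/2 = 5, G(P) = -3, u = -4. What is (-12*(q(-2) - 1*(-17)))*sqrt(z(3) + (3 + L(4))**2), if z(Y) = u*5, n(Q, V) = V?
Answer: -168*sqrt(149) ≈ -2050.7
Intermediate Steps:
L(C) = 10 (L(C) = 2*5 = 10)
q(j) = -3
z(Y) = -20 (z(Y) = -4*5 = -20)
(-12*(q(-2) - 1*(-17)))*sqrt(z(3) + (3 + L(4))**2) = (-12*(-3 - 1*(-17)))*sqrt(-20 + (3 + 10)**2) = (-12*(-3 + 17))*sqrt(-20 + 13**2) = (-12*14)*sqrt(-20 + 169) = -168*sqrt(149)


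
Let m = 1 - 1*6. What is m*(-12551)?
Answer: 62755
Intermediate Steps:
m = -5 (m = 1 - 6 = -5)
m*(-12551) = -5*(-12551) = 62755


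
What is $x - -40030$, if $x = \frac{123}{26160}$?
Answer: $\frac{349061641}{8720} \approx 40030.0$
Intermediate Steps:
$x = \frac{41}{8720}$ ($x = 123 \cdot \frac{1}{26160} = \frac{41}{8720} \approx 0.0047018$)
$x - -40030 = \frac{41}{8720} - -40030 = \frac{41}{8720} + 40030 = \frac{349061641}{8720}$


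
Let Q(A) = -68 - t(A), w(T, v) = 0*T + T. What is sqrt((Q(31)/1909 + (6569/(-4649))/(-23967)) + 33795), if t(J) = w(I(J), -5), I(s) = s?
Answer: sqrt(169889906201813149348662827)/70901903649 ≈ 183.83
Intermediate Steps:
w(T, v) = T (w(T, v) = 0 + T = T)
t(J) = J
Q(A) = -68 - A
sqrt((Q(31)/1909 + (6569/(-4649))/(-23967)) + 33795) = sqrt(((-68 - 1*31)/1909 + (6569/(-4649))/(-23967)) + 33795) = sqrt(((-68 - 31)*(1/1909) + (6569*(-1/4649))*(-1/23967)) + 33795) = sqrt((-99*1/1909 - 6569/4649*(-1/23967)) + 33795) = sqrt((-99/1909 + 6569/111422583) + 33795) = sqrt(-11018295496/212705710947 + 33795) = sqrt(7188378483158369/212705710947) = sqrt(169889906201813149348662827)/70901903649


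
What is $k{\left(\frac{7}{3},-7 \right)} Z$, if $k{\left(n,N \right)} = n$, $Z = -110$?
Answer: $- \frac{770}{3} \approx -256.67$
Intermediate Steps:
$k{\left(\frac{7}{3},-7 \right)} Z = \frac{7}{3} \left(-110\right) = - \frac{770}{3}$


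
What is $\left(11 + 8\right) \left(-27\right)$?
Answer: $-513$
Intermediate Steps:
$\left(11 + 8\right) \left(-27\right) = 19 \left(-27\right) = -513$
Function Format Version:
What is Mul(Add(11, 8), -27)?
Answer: -513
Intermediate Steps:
Mul(Add(11, 8), -27) = Mul(19, -27) = -513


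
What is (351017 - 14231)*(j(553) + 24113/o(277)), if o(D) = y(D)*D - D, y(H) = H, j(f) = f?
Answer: 2374457435039/12742 ≈ 1.8635e+8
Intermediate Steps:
o(D) = D² - D (o(D) = D*D - D = D² - D)
(351017 - 14231)*(j(553) + 24113/o(277)) = (351017 - 14231)*(553 + 24113/((277*(-1 + 277)))) = 336786*(553 + 24113/((277*276))) = 336786*(553 + 24113/76452) = 336786*(42302069/76452) = 2374457435039/12742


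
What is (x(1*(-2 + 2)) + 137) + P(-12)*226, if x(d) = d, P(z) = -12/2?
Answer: -1219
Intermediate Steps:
P(z) = -6 (P(z) = -12*½ = -6)
(x(1*(-2 + 2)) + 137) + P(-12)*226 = (1*(-2 + 2) + 137) - 6*226 = (1*0 + 137) - 1356 = (0 + 137) - 1356 = 137 - 1356 = -1219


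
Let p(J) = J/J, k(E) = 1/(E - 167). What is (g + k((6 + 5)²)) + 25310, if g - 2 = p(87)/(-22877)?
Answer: 26636857781/1052342 ≈ 25312.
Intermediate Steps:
k(E) = 1/(-167 + E)
p(J) = 1
g = 45753/22877 (g = 2 + 1/(-22877) = 2 + 1*(-1/22877) = 2 - 1/22877 = 45753/22877 ≈ 2.0000)
(g + k((6 + 5)²)) + 25310 = (45753/22877 + 1/(-167 + (6 + 5)²)) + 25310 = (45753/22877 + 1/(-167 + 11²)) + 25310 = (45753/22877 + 1/(-167 + 121)) + 25310 = (45753/22877 + 1/(-46)) + 25310 = (45753/22877 - 1/46) + 25310 = 2081761/1052342 + 25310 = 26636857781/1052342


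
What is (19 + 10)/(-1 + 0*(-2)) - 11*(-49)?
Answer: 510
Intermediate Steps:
(19 + 10)/(-1 + 0*(-2)) - 11*(-49) = 29/(-1 + 0) + 539 = 29/(-1) + 539 = 29*(-1) + 539 = -29 + 539 = 510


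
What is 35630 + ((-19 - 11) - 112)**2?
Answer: 55794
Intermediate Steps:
35630 + ((-19 - 11) - 112)**2 = 35630 + (-30 - 112)**2 = 35630 + (-142)**2 = 35630 + 20164 = 55794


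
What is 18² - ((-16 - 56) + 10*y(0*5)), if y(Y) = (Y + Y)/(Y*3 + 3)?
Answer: 396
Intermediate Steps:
y(Y) = 2*Y/(3 + 3*Y) (y(Y) = (2*Y)/(3*Y + 3) = (2*Y)/(3 + 3*Y) = 2*Y/(3 + 3*Y))
18² - ((-16 - 56) + 10*y(0*5)) = 18² - ((-16 - 56) + 10*(2*(0*5)/(3*(1 + 0*5)))) = 324 - (-72 + 10*((⅔)*0/(1 + 0))) = 324 - (-72 + 10*((⅔)*0/1)) = 324 - (-72 + 10*((⅔)*0*1)) = 324 - (-72 + 10*0) = 324 - (-72 + 0) = 324 - 1*(-72) = 324 + 72 = 396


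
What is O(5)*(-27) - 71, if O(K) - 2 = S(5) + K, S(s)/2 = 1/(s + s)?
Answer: -1327/5 ≈ -265.40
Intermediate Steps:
S(s) = 1/s (S(s) = 2/(s + s) = 2/((2*s)) = 2*(1/(2*s)) = 1/s)
O(K) = 11/5 + K (O(K) = 2 + (1/5 + K) = 11/5 + K)
O(5)*(-27) - 71 = (11/5 + 5)*(-27) - 71 = (36/5)*(-27) - 71 = -972/5 - 71 = -1327/5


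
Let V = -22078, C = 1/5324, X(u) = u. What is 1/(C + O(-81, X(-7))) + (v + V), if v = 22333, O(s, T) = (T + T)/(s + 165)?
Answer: 662073/2659 ≈ 248.99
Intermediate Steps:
O(s, T) = 2*T/(165 + s) (O(s, T) = (2*T)/(165 + s) = 2*T/(165 + s))
C = 1/5324 ≈ 0.00018783
1/(C + O(-81, X(-7))) + (v + V) = 1/(1/5324 + 2*(-7)/(165 - 81)) + (22333 - 22078) = 1/(1/5324 + 2*(-7)/84) + 255 = 1/(1/5324 + 2*(-7)*(1/84)) + 255 = 1/(1/5324 - 1/6) + 255 = 1/(-2659/15972) + 255 = -15972/2659 + 255 = 662073/2659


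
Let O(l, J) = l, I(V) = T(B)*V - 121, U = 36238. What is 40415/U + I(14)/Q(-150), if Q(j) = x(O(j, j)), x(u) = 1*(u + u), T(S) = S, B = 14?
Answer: 62711/72476 ≈ 0.86527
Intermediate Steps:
I(V) = -121 + 14*V (I(V) = 14*V - 121 = -121 + 14*V)
x(u) = 2*u (x(u) = 1*(2*u) = 2*u)
Q(j) = 2*j
40415/U + I(14)/Q(-150) = 40415/36238 + (-121 + 14*14)/((2*(-150))) = 40415*(1/36238) + (-121 + 196)/(-300) = 40415/36238 + 75*(-1/300) = 40415/36238 - ¼ = 62711/72476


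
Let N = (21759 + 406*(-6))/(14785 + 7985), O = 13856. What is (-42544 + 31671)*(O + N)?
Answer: -381183752971/2530 ≈ -1.5067e+8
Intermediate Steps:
N = 2147/2530 (N = (21759 - 2436)/22770 = 19323*(1/22770) = 2147/2530 ≈ 0.84862)
(-42544 + 31671)*(O + N) = (-42544 + 31671)*(13856 + 2147/2530) = -10873*35057827/2530 = -381183752971/2530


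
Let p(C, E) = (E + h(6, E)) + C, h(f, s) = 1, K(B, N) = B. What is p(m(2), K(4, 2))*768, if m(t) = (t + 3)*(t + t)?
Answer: 19200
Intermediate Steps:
m(t) = 2*t*(3 + t) (m(t) = (3 + t)*(2*t) = 2*t*(3 + t))
p(C, E) = 1 + C + E (p(C, E) = (E + 1) + C = (1 + E) + C = 1 + C + E)
p(m(2), K(4, 2))*768 = (1 + 2*2*(3 + 2) + 4)*768 = (1 + 2*2*5 + 4)*768 = (1 + 20 + 4)*768 = 25*768 = 19200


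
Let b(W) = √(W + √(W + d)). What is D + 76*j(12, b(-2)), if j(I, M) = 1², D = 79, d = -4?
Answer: 155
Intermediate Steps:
b(W) = √(W + √(-4 + W)) (b(W) = √(W + √(W - 4)) = √(W + √(-4 + W)))
j(I, M) = 1
D + 76*j(12, b(-2)) = 79 + 76*1 = 79 + 76 = 155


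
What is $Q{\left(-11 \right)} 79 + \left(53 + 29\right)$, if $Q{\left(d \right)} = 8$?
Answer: $714$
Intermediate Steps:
$Q{\left(-11 \right)} 79 + \left(53 + 29\right) = 8 \cdot 79 + \left(53 + 29\right) = 632 + 82 = 714$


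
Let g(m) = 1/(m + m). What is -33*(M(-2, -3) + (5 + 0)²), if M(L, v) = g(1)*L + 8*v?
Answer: 0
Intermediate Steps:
g(m) = 1/(2*m)
M(L, v) = L/2 + 8*v (M(L, v) = ((½)/1)*L + 8*v = ((½)*1)*L + 8*v = L/2 + 8*v)
-33*(M(-2, -3) + (5 + 0)²) = -33*(((½)*(-2) + 8*(-3)) + (5 + 0)²) = -33*((-1 - 24) + 5²) = -33*(-25 + 25) = -33*0 = 0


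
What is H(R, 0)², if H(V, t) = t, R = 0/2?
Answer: 0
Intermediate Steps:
R = 0 (R = 0*(½) = 0)
H(R, 0)² = 0² = 0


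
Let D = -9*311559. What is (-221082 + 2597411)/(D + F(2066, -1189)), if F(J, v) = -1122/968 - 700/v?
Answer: -124320027964/146695715635 ≈ -0.84747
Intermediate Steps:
D = -2804031
F(J, v) = -51/44 - 700/v (F(J, v) = -1122*1/968 - 700/v = -51/44 - 700/v)
(-221082 + 2597411)/(D + F(2066, -1189)) = (-221082 + 2597411)/(-2804031 + (-51/44 - 700/(-1189))) = 2376329/(-2804031 + (-51/44 - 700*(-1/1189))) = 2376329/(-2804031 + (-51/44 + 700/1189)) = 2376329/(-2804031 - 29839/52316) = 2376329/(-146695715635/52316) = 2376329*(-52316/146695715635) = -124320027964/146695715635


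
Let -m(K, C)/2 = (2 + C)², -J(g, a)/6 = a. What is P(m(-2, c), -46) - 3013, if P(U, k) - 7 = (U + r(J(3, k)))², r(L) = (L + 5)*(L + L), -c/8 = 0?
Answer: 24057247810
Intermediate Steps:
c = 0 (c = -8*0 = 0)
J(g, a) = -6*a
m(K, C) = -2*(2 + C)²
r(L) = 2*L*(5 + L) (r(L) = (5 + L)*(2*L) = 2*L*(5 + L))
P(U, k) = 7 + (U - 12*k*(5 - 6*k))² (P(U, k) = 7 + (U + 2*(-6*k)*(5 - 6*k))² = 7 + (U - 12*k*(5 - 6*k))²)
P(m(-2, c), -46) - 3013 = (7 + (-2*(2 + 0)² + 12*(-46)*(-5 + 6*(-46)))²) - 3013 = (7 + (-2*2² + 12*(-46)*(-5 - 276))²) - 3013 = (7 + (-2*4 + 12*(-46)*(-281))²) - 3013 = (7 + (-8 + 155112)²) - 3013 = (7 + 155104²) - 3013 = (7 + 24057250816) - 3013 = 24057250823 - 3013 = 24057247810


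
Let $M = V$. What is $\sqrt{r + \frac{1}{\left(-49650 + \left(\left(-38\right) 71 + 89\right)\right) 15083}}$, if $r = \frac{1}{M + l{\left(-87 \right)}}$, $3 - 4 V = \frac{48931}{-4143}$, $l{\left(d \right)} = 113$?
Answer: $\frac{22 \sqrt{2571359147286023997696299}}{381104789077003} \approx 0.092568$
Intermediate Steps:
$V = \frac{15340}{4143}$ ($V = \frac{3}{4} - \frac{48931 \frac{1}{-4143}}{4} = \frac{3}{4} - \frac{48931 \left(- \frac{1}{4143}\right)}{4} = \frac{3}{4} - - \frac{48931}{16572} = \frac{3}{4} + \frac{48931}{16572} = \frac{15340}{4143} \approx 3.7026$)
$M = \frac{15340}{4143} \approx 3.7026$
$r = \frac{4143}{483499}$ ($r = \frac{1}{\frac{15340}{4143} + 113} = \frac{1}{\frac{483499}{4143}} = \frac{4143}{483499} \approx 0.0085688$)
$\sqrt{r + \frac{1}{\left(-49650 + \left(\left(-38\right) 71 + 89\right)\right) 15083}} = \sqrt{\frac{4143}{483499} + \frac{1}{\left(-49650 + \left(\left(-38\right) 71 + 89\right)\right) 15083}} = \sqrt{\frac{4143}{483499} + \frac{1}{-49650 + \left(-2698 + 89\right)} \frac{1}{15083}} = \sqrt{\frac{4143}{483499} + \frac{1}{-49650 - 2609} \cdot \frac{1}{15083}} = \sqrt{\frac{4143}{483499} + \frac{1}{-52259} \cdot \frac{1}{15083}} = \sqrt{\frac{4143}{483499} - \frac{1}{788222497}} = \sqrt{\frac{3265605321572}{381104789077003}} = \frac{22 \sqrt{2571359147286023997696299}}{381104789077003}$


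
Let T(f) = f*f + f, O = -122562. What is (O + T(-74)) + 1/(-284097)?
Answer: -33284804521/284097 ≈ -1.1716e+5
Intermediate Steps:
T(f) = f + f² (T(f) = f² + f = f + f²)
(O + T(-74)) + 1/(-284097) = (-122562 - 74*(1 - 74)) + 1/(-284097) = (-122562 - 74*(-73)) - 1/284097 = (-122562 + 5402) - 1/284097 = -117160 - 1/284097 = -33284804521/284097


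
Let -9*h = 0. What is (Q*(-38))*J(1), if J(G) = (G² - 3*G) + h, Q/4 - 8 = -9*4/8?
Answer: 1064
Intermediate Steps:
h = 0 (h = -⅑*0 = 0)
Q = 14 (Q = 32 + 4*(-9*4/8) = 32 + 4*(-36*⅛) = 32 + 4*(-9/2) = 32 - 18 = 14)
J(G) = G² - 3*G (J(G) = (G² - 3*G) + 0 = G² - 3*G)
(Q*(-38))*J(1) = (14*(-38))*(1*(-3 + 1)) = -532*(-2) = 1064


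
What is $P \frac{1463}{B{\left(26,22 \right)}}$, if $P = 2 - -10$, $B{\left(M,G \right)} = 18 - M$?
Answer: $- \frac{4389}{2} \approx -2194.5$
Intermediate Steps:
$P = 12$ ($P = 2 + 10 = 12$)
$P \frac{1463}{B{\left(26,22 \right)}} = 12 \frac{1463}{18 - 26} = 12 \frac{1463}{-8} = 12 \cdot 1463 \left(- \frac{1}{8}\right) = 12 \left(- \frac{1463}{8}\right) = - \frac{4389}{2}$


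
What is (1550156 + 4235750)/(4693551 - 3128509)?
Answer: 2892953/782521 ≈ 3.6970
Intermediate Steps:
(1550156 + 4235750)/(4693551 - 3128509) = 5785906/1565042 = 5785906*(1/1565042) = 2892953/782521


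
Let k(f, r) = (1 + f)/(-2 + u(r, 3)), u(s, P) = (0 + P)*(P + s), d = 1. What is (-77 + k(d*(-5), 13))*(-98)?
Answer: 173754/23 ≈ 7554.5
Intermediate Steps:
u(s, P) = P*(P + s)
k(f, r) = (1 + f)/(7 + 3*r) (k(f, r) = (1 + f)/(-2 + 3*(3 + r)) = (1 + f)/(-2 + (9 + 3*r)) = (1 + f)/(7 + 3*r))
(-77 + k(d*(-5), 13))*(-98) = (-77 + (1 + 1*(-5))/(7 + 3*13))*(-98) = (-77 + (1 - 5)/(7 + 39))*(-98) = (-77 - 4/46)*(-98) = (-77 + (1/46)*(-4))*(-98) = (-77 - 2/23)*(-98) = -1773/23*(-98) = 173754/23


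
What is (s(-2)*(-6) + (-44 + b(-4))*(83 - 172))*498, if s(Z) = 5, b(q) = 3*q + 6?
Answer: 2201160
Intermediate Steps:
b(q) = 6 + 3*q
(s(-2)*(-6) + (-44 + b(-4))*(83 - 172))*498 = (5*(-6) + (-44 + (6 + 3*(-4)))*(83 - 172))*498 = (-30 + (-44 + (6 - 12))*(-89))*498 = (-30 + (-44 - 6)*(-89))*498 = (-30 - 50*(-89))*498 = (-30 + 4450)*498 = 4420*498 = 2201160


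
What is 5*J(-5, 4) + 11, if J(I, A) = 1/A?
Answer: 49/4 ≈ 12.250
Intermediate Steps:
5*J(-5, 4) + 11 = 5/4 + 11 = 49/4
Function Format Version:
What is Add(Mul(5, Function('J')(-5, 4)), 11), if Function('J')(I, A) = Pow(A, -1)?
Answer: Rational(49, 4) ≈ 12.250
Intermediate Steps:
Add(Mul(5, Function('J')(-5, 4)), 11) = Add(Mul(5, Pow(4, -1)), 11) = Add(Mul(5, Rational(1, 4)), 11) = Add(Rational(5, 4), 11) = Rational(49, 4)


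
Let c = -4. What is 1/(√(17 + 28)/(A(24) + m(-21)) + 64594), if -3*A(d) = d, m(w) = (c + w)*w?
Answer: 17265265666/1115232570429559 - 1551*√5/1115232570429559 ≈ 1.5481e-5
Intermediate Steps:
m(w) = w*(-4 + w) (m(w) = (-4 + w)*w = w*(-4 + w))
A(d) = -d/3
1/(√(17 + 28)/(A(24) + m(-21)) + 64594) = 1/(√(17 + 28)/(-⅓*24 - 21*(-4 - 21)) + 64594) = 1/(√45/(-8 - 21*(-25)) + 64594) = 1/((3*√5)/(-8 + 525) + 64594) = 1/((3*√5)/517 + 64594) = 1/(3*√5/517 + 64594) = 1/(64594 + 3*√5/517)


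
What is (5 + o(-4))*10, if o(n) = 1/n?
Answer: 95/2 ≈ 47.500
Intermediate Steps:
(5 + o(-4))*10 = (5 + 1/(-4))*10 = (5 - 1/4)*10 = (19/4)*10 = 95/2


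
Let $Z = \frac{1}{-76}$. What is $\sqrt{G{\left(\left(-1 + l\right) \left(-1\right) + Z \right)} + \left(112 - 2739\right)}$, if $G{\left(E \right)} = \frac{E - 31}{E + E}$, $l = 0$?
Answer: $\frac{i \sqrt{2377986}}{30} \approx 51.402 i$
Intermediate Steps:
$Z = - \frac{1}{76} \approx -0.013158$
$G{\left(E \right)} = \frac{-31 + E}{2 E}$
$\sqrt{G{\left(\left(-1 + l\right) \left(-1\right) + Z \right)} + \left(112 - 2739\right)} = \sqrt{\frac{-31 - \left(\frac{1}{76} - \left(-1 + 0\right) \left(-1\right)\right)}{2 \left(\left(-1 + 0\right) \left(-1\right) - \frac{1}{76}\right)} + \left(112 - 2739\right)} = \sqrt{\frac{-31 - - \frac{75}{76}}{2 \left(\left(-1\right) \left(-1\right) - \frac{1}{76}\right)} + \left(112 - 2739\right)} = \sqrt{\frac{-31 + \left(1 - \frac{1}{76}\right)}{2 \left(1 - \frac{1}{76}\right)} - 2627} = \sqrt{\frac{-31 + \frac{75}{76}}{2 \cdot \frac{75}{76}} - 2627} = \sqrt{\frac{1}{2} \cdot \frac{76}{75} \left(- \frac{2281}{76}\right) - 2627} = \sqrt{- \frac{2281}{150} - 2627} = \sqrt{- \frac{396331}{150}} = \frac{i \sqrt{2377986}}{30}$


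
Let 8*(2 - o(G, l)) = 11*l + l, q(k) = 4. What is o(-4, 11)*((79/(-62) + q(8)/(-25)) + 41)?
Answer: -1778483/3100 ≈ -573.70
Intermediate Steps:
o(G, l) = 2 - 3*l/2 (o(G, l) = 2 - (11*l + l)/8 = 2 - 3*l/2)
o(-4, 11)*((79/(-62) + q(8)/(-25)) + 41) = (2 - 3/2*11)*((79/(-62) + 4/(-25)) + 41) = (2 - 33/2)*((79*(-1/62) + 4*(-1/25)) + 41) = -29*((-79/62 - 4/25) + 41)/2 = -29*(-2223/1550 + 41)/2 = -29/2*61327/1550 = -1778483/3100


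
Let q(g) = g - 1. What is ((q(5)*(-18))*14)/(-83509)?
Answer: 1008/83509 ≈ 0.012071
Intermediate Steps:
q(g) = -1 + g
((q(5)*(-18))*14)/(-83509) = (((-1 + 5)*(-18))*14)/(-83509) = ((4*(-18))*14)*(-1/83509) = -72*14*(-1/83509) = -1008*(-1/83509) = 1008/83509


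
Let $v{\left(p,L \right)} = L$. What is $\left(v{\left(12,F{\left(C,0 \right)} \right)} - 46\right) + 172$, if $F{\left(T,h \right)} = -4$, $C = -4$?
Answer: $122$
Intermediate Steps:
$\left(v{\left(12,F{\left(C,0 \right)} \right)} - 46\right) + 172 = \left(-4 - 46\right) + 172 = -50 + 172 = 122$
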